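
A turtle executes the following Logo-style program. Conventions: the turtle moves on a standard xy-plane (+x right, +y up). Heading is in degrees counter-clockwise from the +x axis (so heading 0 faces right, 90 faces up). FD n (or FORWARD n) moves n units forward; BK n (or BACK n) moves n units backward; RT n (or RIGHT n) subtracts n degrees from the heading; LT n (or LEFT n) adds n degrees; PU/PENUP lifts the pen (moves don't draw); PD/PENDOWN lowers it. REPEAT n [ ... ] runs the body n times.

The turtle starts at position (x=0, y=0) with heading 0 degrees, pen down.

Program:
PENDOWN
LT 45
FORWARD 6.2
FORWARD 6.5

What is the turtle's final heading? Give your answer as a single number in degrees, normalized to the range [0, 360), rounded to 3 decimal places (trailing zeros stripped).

Executing turtle program step by step:
Start: pos=(0,0), heading=0, pen down
PD: pen down
LT 45: heading 0 -> 45
FD 6.2: (0,0) -> (4.384,4.384) [heading=45, draw]
FD 6.5: (4.384,4.384) -> (8.98,8.98) [heading=45, draw]
Final: pos=(8.98,8.98), heading=45, 2 segment(s) drawn

Answer: 45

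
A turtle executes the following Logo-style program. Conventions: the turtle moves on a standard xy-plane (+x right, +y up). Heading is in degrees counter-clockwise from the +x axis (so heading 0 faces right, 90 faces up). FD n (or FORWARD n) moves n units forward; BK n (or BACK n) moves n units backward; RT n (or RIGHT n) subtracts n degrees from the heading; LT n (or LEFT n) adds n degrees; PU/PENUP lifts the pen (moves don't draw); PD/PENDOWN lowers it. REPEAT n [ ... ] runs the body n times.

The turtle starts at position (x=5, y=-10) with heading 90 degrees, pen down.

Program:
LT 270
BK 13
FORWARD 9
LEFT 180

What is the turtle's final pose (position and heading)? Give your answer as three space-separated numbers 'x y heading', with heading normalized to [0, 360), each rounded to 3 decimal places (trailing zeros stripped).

Executing turtle program step by step:
Start: pos=(5,-10), heading=90, pen down
LT 270: heading 90 -> 0
BK 13: (5,-10) -> (-8,-10) [heading=0, draw]
FD 9: (-8,-10) -> (1,-10) [heading=0, draw]
LT 180: heading 0 -> 180
Final: pos=(1,-10), heading=180, 2 segment(s) drawn

Answer: 1 -10 180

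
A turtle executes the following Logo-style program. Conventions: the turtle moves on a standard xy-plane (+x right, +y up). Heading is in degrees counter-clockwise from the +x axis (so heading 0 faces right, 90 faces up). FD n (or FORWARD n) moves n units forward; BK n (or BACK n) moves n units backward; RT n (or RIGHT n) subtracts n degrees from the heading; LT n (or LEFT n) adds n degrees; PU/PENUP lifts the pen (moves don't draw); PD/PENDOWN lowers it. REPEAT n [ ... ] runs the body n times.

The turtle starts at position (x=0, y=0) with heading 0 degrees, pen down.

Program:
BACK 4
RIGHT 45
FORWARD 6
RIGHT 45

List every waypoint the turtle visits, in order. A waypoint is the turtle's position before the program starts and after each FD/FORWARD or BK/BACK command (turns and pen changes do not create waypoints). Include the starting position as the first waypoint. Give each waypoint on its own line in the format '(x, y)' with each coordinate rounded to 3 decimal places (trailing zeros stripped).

Answer: (0, 0)
(-4, 0)
(0.243, -4.243)

Derivation:
Executing turtle program step by step:
Start: pos=(0,0), heading=0, pen down
BK 4: (0,0) -> (-4,0) [heading=0, draw]
RT 45: heading 0 -> 315
FD 6: (-4,0) -> (0.243,-4.243) [heading=315, draw]
RT 45: heading 315 -> 270
Final: pos=(0.243,-4.243), heading=270, 2 segment(s) drawn
Waypoints (3 total):
(0, 0)
(-4, 0)
(0.243, -4.243)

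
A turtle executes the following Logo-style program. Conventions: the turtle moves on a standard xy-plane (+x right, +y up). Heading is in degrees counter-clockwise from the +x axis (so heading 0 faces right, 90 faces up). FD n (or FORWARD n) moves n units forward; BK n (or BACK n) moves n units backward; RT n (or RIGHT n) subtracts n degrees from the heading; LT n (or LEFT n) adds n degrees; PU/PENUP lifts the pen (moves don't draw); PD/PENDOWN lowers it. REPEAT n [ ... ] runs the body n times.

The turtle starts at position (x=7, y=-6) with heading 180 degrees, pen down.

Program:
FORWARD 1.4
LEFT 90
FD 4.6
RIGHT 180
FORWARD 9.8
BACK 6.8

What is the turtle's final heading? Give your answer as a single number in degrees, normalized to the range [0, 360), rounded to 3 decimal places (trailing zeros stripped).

Answer: 90

Derivation:
Executing turtle program step by step:
Start: pos=(7,-6), heading=180, pen down
FD 1.4: (7,-6) -> (5.6,-6) [heading=180, draw]
LT 90: heading 180 -> 270
FD 4.6: (5.6,-6) -> (5.6,-10.6) [heading=270, draw]
RT 180: heading 270 -> 90
FD 9.8: (5.6,-10.6) -> (5.6,-0.8) [heading=90, draw]
BK 6.8: (5.6,-0.8) -> (5.6,-7.6) [heading=90, draw]
Final: pos=(5.6,-7.6), heading=90, 4 segment(s) drawn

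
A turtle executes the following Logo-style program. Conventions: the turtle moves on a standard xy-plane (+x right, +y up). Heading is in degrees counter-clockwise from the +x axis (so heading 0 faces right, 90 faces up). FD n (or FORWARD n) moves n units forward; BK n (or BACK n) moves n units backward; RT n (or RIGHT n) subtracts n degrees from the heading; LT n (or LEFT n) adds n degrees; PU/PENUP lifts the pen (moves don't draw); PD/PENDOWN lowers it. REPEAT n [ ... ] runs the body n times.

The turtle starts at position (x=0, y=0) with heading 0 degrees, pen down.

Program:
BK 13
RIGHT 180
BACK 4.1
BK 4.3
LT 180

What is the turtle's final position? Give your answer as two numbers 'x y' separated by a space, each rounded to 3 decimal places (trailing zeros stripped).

Answer: -4.6 0

Derivation:
Executing turtle program step by step:
Start: pos=(0,0), heading=0, pen down
BK 13: (0,0) -> (-13,0) [heading=0, draw]
RT 180: heading 0 -> 180
BK 4.1: (-13,0) -> (-8.9,0) [heading=180, draw]
BK 4.3: (-8.9,0) -> (-4.6,0) [heading=180, draw]
LT 180: heading 180 -> 0
Final: pos=(-4.6,0), heading=0, 3 segment(s) drawn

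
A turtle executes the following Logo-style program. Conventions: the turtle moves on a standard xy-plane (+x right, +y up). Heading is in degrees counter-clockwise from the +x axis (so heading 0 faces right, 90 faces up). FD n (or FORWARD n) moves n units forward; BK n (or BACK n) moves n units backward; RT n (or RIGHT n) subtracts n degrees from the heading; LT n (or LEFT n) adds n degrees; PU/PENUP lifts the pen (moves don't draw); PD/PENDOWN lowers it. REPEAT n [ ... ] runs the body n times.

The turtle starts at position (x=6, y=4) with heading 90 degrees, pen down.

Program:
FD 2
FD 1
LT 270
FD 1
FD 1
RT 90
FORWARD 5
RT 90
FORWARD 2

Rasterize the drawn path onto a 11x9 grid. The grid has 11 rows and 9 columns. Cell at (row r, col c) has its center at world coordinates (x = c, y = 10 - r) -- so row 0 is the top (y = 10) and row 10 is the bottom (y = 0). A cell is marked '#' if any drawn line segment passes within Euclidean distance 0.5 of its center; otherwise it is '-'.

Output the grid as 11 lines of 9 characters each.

Segment 0: (6,4) -> (6,6)
Segment 1: (6,6) -> (6,7)
Segment 2: (6,7) -> (7,7)
Segment 3: (7,7) -> (8,7)
Segment 4: (8,7) -> (8,2)
Segment 5: (8,2) -> (6,2)

Answer: ---------
---------
---------
------###
------#-#
------#-#
------#-#
--------#
------###
---------
---------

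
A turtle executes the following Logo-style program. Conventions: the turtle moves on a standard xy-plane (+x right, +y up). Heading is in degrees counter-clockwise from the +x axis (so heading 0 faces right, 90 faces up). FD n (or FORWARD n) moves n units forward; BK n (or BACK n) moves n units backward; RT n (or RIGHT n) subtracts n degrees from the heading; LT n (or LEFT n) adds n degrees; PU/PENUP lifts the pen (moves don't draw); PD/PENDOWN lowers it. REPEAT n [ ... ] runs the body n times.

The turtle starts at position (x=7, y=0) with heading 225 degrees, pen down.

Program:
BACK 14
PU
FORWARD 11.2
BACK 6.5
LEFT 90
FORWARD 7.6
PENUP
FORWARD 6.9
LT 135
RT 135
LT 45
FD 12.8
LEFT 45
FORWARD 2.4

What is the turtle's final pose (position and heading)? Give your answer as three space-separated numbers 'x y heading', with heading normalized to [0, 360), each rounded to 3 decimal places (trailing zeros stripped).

Executing turtle program step by step:
Start: pos=(7,0), heading=225, pen down
BK 14: (7,0) -> (16.899,9.899) [heading=225, draw]
PU: pen up
FD 11.2: (16.899,9.899) -> (8.98,1.98) [heading=225, move]
BK 6.5: (8.98,1.98) -> (13.576,6.576) [heading=225, move]
LT 90: heading 225 -> 315
FD 7.6: (13.576,6.576) -> (18.95,1.202) [heading=315, move]
PU: pen up
FD 6.9: (18.95,1.202) -> (23.829,-3.677) [heading=315, move]
LT 135: heading 315 -> 90
RT 135: heading 90 -> 315
LT 45: heading 315 -> 0
FD 12.8: (23.829,-3.677) -> (36.629,-3.677) [heading=0, move]
LT 45: heading 0 -> 45
FD 2.4: (36.629,-3.677) -> (38.326,-1.98) [heading=45, move]
Final: pos=(38.326,-1.98), heading=45, 1 segment(s) drawn

Answer: 38.326 -1.98 45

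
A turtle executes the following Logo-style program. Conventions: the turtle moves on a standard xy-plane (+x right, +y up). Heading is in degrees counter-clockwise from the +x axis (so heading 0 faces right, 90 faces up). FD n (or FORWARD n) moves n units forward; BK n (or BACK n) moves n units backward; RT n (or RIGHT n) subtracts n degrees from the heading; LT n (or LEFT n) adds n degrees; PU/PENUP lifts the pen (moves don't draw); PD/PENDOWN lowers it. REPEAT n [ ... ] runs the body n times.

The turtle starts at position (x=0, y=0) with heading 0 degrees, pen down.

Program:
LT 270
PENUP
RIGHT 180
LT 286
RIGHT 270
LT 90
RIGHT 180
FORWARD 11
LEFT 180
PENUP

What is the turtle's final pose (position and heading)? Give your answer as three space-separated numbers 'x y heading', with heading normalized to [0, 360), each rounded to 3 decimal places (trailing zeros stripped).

Executing turtle program step by step:
Start: pos=(0,0), heading=0, pen down
LT 270: heading 0 -> 270
PU: pen up
RT 180: heading 270 -> 90
LT 286: heading 90 -> 16
RT 270: heading 16 -> 106
LT 90: heading 106 -> 196
RT 180: heading 196 -> 16
FD 11: (0,0) -> (10.574,3.032) [heading=16, move]
LT 180: heading 16 -> 196
PU: pen up
Final: pos=(10.574,3.032), heading=196, 0 segment(s) drawn

Answer: 10.574 3.032 196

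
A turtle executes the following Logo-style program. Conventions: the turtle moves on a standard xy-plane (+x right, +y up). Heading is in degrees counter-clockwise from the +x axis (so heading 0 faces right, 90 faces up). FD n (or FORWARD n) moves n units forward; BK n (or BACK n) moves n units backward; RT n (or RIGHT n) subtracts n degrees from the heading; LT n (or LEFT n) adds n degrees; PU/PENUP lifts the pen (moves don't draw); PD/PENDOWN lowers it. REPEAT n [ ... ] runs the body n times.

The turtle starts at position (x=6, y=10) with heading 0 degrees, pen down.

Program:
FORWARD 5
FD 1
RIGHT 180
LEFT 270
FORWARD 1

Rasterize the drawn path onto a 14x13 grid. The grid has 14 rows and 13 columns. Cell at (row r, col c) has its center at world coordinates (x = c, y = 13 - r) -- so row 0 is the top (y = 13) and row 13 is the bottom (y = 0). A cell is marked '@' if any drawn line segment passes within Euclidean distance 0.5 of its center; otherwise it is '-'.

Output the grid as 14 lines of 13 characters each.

Answer: -------------
-------------
------------@
------@@@@@@@
-------------
-------------
-------------
-------------
-------------
-------------
-------------
-------------
-------------
-------------

Derivation:
Segment 0: (6,10) -> (11,10)
Segment 1: (11,10) -> (12,10)
Segment 2: (12,10) -> (12,11)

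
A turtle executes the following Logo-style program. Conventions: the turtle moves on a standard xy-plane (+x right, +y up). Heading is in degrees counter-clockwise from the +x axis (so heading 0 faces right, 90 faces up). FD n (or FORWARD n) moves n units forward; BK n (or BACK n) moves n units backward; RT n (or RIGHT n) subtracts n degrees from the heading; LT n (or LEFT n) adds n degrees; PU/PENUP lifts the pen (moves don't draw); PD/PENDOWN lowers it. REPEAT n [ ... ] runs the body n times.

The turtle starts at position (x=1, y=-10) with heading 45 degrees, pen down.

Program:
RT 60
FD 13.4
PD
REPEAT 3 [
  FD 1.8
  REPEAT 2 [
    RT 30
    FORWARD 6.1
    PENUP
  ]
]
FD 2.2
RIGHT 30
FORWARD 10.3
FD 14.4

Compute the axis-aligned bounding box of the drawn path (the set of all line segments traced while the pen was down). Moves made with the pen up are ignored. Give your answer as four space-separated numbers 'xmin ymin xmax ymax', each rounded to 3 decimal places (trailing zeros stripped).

Executing turtle program step by step:
Start: pos=(1,-10), heading=45, pen down
RT 60: heading 45 -> 345
FD 13.4: (1,-10) -> (13.943,-13.468) [heading=345, draw]
PD: pen down
REPEAT 3 [
  -- iteration 1/3 --
  FD 1.8: (13.943,-13.468) -> (15.682,-13.934) [heading=345, draw]
  REPEAT 2 [
    -- iteration 1/2 --
    RT 30: heading 345 -> 315
    FD 6.1: (15.682,-13.934) -> (19.995,-18.247) [heading=315, draw]
    PU: pen up
    -- iteration 2/2 --
    RT 30: heading 315 -> 285
    FD 6.1: (19.995,-18.247) -> (21.574,-24.14) [heading=285, move]
    PU: pen up
  ]
  -- iteration 2/3 --
  FD 1.8: (21.574,-24.14) -> (22.04,-25.878) [heading=285, move]
  REPEAT 2 [
    -- iteration 1/2 --
    RT 30: heading 285 -> 255
    FD 6.1: (22.04,-25.878) -> (20.461,-31.77) [heading=255, move]
    PU: pen up
    -- iteration 2/2 --
    RT 30: heading 255 -> 225
    FD 6.1: (20.461,-31.77) -> (16.148,-36.084) [heading=225, move]
    PU: pen up
  ]
  -- iteration 3/3 --
  FD 1.8: (16.148,-36.084) -> (14.875,-37.357) [heading=225, move]
  REPEAT 2 [
    -- iteration 1/2 --
    RT 30: heading 225 -> 195
    FD 6.1: (14.875,-37.357) -> (8.983,-38.935) [heading=195, move]
    PU: pen up
    -- iteration 2/2 --
    RT 30: heading 195 -> 165
    FD 6.1: (8.983,-38.935) -> (3.091,-37.357) [heading=165, move]
    PU: pen up
  ]
]
FD 2.2: (3.091,-37.357) -> (0.966,-36.787) [heading=165, move]
RT 30: heading 165 -> 135
FD 10.3: (0.966,-36.787) -> (-6.317,-29.504) [heading=135, move]
FD 14.4: (-6.317,-29.504) -> (-16.5,-19.322) [heading=135, move]
Final: pos=(-16.5,-19.322), heading=135, 3 segment(s) drawn

Segment endpoints: x in {1, 13.943, 15.682, 19.995}, y in {-18.247, -13.934, -13.468, -10}
xmin=1, ymin=-18.247, xmax=19.995, ymax=-10

Answer: 1 -18.247 19.995 -10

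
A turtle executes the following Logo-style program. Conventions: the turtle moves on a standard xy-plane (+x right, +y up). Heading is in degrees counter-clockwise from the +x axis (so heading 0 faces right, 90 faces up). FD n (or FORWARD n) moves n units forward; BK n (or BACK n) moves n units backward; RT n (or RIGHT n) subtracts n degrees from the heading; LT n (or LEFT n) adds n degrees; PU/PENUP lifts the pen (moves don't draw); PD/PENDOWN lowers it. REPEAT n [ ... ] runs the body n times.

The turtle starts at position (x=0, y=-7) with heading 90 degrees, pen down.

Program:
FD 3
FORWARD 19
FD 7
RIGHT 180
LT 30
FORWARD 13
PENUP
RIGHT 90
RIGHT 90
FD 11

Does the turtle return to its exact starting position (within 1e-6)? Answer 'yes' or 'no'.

Executing turtle program step by step:
Start: pos=(0,-7), heading=90, pen down
FD 3: (0,-7) -> (0,-4) [heading=90, draw]
FD 19: (0,-4) -> (0,15) [heading=90, draw]
FD 7: (0,15) -> (0,22) [heading=90, draw]
RT 180: heading 90 -> 270
LT 30: heading 270 -> 300
FD 13: (0,22) -> (6.5,10.742) [heading=300, draw]
PU: pen up
RT 90: heading 300 -> 210
RT 90: heading 210 -> 120
FD 11: (6.5,10.742) -> (1,20.268) [heading=120, move]
Final: pos=(1,20.268), heading=120, 4 segment(s) drawn

Start position: (0, -7)
Final position: (1, 20.268)
Distance = 27.286; >= 1e-6 -> NOT closed

Answer: no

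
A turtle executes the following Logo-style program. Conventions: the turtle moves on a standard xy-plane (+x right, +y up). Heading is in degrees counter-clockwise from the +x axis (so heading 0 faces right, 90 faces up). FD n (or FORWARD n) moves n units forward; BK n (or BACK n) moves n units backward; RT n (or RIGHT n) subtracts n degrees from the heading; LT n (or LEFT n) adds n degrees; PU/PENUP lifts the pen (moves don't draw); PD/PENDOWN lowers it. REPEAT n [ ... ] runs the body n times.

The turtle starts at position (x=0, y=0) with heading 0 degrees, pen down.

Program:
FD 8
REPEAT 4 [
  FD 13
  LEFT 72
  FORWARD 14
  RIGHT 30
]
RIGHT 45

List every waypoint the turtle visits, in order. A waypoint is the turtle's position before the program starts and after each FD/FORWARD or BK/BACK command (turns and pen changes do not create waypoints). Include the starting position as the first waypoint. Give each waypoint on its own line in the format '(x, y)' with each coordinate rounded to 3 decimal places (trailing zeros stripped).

Executing turtle program step by step:
Start: pos=(0,0), heading=0, pen down
FD 8: (0,0) -> (8,0) [heading=0, draw]
REPEAT 4 [
  -- iteration 1/4 --
  FD 13: (8,0) -> (21,0) [heading=0, draw]
  LT 72: heading 0 -> 72
  FD 14: (21,0) -> (25.326,13.315) [heading=72, draw]
  RT 30: heading 72 -> 42
  -- iteration 2/4 --
  FD 13: (25.326,13.315) -> (34.987,22.013) [heading=42, draw]
  LT 72: heading 42 -> 114
  FD 14: (34.987,22.013) -> (29.293,34.803) [heading=114, draw]
  RT 30: heading 114 -> 84
  -- iteration 3/4 --
  FD 13: (29.293,34.803) -> (30.652,47.732) [heading=84, draw]
  LT 72: heading 84 -> 156
  FD 14: (30.652,47.732) -> (17.862,53.426) [heading=156, draw]
  RT 30: heading 156 -> 126
  -- iteration 4/4 --
  FD 13: (17.862,53.426) -> (10.221,63.943) [heading=126, draw]
  LT 72: heading 126 -> 198
  FD 14: (10.221,63.943) -> (-3.094,59.617) [heading=198, draw]
  RT 30: heading 198 -> 168
]
RT 45: heading 168 -> 123
Final: pos=(-3.094,59.617), heading=123, 9 segment(s) drawn
Waypoints (10 total):
(0, 0)
(8, 0)
(21, 0)
(25.326, 13.315)
(34.987, 22.013)
(29.293, 34.803)
(30.652, 47.732)
(17.862, 53.426)
(10.221, 63.943)
(-3.094, 59.617)

Answer: (0, 0)
(8, 0)
(21, 0)
(25.326, 13.315)
(34.987, 22.013)
(29.293, 34.803)
(30.652, 47.732)
(17.862, 53.426)
(10.221, 63.943)
(-3.094, 59.617)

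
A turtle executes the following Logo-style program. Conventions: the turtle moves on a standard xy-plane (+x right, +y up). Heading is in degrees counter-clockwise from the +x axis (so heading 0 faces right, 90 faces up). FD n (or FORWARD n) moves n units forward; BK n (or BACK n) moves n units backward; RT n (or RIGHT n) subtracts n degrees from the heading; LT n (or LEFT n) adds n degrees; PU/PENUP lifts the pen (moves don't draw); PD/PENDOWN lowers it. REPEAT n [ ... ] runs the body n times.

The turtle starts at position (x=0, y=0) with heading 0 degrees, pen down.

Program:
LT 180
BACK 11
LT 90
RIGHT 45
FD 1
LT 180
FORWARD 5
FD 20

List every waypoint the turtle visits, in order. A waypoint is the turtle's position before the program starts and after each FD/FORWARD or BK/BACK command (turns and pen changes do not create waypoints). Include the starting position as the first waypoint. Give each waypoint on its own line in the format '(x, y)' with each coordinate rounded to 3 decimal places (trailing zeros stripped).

Executing turtle program step by step:
Start: pos=(0,0), heading=0, pen down
LT 180: heading 0 -> 180
BK 11: (0,0) -> (11,0) [heading=180, draw]
LT 90: heading 180 -> 270
RT 45: heading 270 -> 225
FD 1: (11,0) -> (10.293,-0.707) [heading=225, draw]
LT 180: heading 225 -> 45
FD 5: (10.293,-0.707) -> (13.828,2.828) [heading=45, draw]
FD 20: (13.828,2.828) -> (27.971,16.971) [heading=45, draw]
Final: pos=(27.971,16.971), heading=45, 4 segment(s) drawn
Waypoints (5 total):
(0, 0)
(11, 0)
(10.293, -0.707)
(13.828, 2.828)
(27.971, 16.971)

Answer: (0, 0)
(11, 0)
(10.293, -0.707)
(13.828, 2.828)
(27.971, 16.971)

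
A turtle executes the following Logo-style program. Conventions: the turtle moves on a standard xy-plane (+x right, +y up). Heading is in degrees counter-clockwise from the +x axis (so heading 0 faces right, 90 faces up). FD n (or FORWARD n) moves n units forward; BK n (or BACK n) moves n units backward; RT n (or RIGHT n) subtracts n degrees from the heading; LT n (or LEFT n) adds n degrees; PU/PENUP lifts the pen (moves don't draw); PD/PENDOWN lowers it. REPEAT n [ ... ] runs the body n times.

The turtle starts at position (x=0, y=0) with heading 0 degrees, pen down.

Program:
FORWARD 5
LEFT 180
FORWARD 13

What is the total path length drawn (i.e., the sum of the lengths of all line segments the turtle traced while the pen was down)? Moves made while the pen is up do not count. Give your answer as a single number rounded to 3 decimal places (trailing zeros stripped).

Executing turtle program step by step:
Start: pos=(0,0), heading=0, pen down
FD 5: (0,0) -> (5,0) [heading=0, draw]
LT 180: heading 0 -> 180
FD 13: (5,0) -> (-8,0) [heading=180, draw]
Final: pos=(-8,0), heading=180, 2 segment(s) drawn

Segment lengths:
  seg 1: (0,0) -> (5,0), length = 5
  seg 2: (5,0) -> (-8,0), length = 13
Total = 18

Answer: 18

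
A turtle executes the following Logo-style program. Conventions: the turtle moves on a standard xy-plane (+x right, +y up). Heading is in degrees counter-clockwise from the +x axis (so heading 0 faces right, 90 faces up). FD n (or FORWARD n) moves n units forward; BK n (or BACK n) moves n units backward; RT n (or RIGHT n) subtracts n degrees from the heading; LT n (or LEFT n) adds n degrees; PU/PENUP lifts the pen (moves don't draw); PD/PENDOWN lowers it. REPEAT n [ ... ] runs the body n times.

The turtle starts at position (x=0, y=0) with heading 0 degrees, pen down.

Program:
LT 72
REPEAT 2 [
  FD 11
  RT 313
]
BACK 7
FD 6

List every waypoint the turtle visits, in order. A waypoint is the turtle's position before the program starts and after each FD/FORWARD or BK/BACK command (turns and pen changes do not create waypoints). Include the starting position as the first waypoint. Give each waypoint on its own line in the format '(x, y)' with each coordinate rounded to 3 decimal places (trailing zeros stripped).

Executing turtle program step by step:
Start: pos=(0,0), heading=0, pen down
LT 72: heading 0 -> 72
REPEAT 2 [
  -- iteration 1/2 --
  FD 11: (0,0) -> (3.399,10.462) [heading=72, draw]
  RT 313: heading 72 -> 119
  -- iteration 2/2 --
  FD 11: (3.399,10.462) -> (-1.934,20.082) [heading=119, draw]
  RT 313: heading 119 -> 166
]
BK 7: (-1.934,20.082) -> (4.858,18.389) [heading=166, draw]
FD 6: (4.858,18.389) -> (-0.963,19.841) [heading=166, draw]
Final: pos=(-0.963,19.841), heading=166, 4 segment(s) drawn
Waypoints (5 total):
(0, 0)
(3.399, 10.462)
(-1.934, 20.082)
(4.858, 18.389)
(-0.963, 19.841)

Answer: (0, 0)
(3.399, 10.462)
(-1.934, 20.082)
(4.858, 18.389)
(-0.963, 19.841)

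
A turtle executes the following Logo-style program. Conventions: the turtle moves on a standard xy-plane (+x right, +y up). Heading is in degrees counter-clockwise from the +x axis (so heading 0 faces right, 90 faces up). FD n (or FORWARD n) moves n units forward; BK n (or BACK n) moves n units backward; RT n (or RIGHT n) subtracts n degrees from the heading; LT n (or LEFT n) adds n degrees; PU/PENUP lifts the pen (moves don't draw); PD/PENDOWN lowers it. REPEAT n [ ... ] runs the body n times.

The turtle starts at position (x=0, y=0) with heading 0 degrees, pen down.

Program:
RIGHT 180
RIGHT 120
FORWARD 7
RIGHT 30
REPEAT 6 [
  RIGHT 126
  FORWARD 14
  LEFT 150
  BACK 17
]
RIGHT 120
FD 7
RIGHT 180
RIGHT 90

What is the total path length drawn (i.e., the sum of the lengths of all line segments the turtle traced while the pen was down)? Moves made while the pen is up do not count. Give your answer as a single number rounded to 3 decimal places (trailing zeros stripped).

Executing turtle program step by step:
Start: pos=(0,0), heading=0, pen down
RT 180: heading 0 -> 180
RT 120: heading 180 -> 60
FD 7: (0,0) -> (3.5,6.062) [heading=60, draw]
RT 30: heading 60 -> 30
REPEAT 6 [
  -- iteration 1/6 --
  RT 126: heading 30 -> 264
  FD 14: (3.5,6.062) -> (2.037,-7.861) [heading=264, draw]
  LT 150: heading 264 -> 54
  BK 17: (2.037,-7.861) -> (-7.956,-21.614) [heading=54, draw]
  -- iteration 2/6 --
  RT 126: heading 54 -> 288
  FD 14: (-7.956,-21.614) -> (-3.63,-34.929) [heading=288, draw]
  LT 150: heading 288 -> 78
  BK 17: (-3.63,-34.929) -> (-7.164,-51.558) [heading=78, draw]
  -- iteration 3/6 --
  RT 126: heading 78 -> 312
  FD 14: (-7.164,-51.558) -> (2.204,-61.962) [heading=312, draw]
  LT 150: heading 312 -> 102
  BK 17: (2.204,-61.962) -> (5.738,-78.59) [heading=102, draw]
  -- iteration 4/6 --
  RT 126: heading 102 -> 336
  FD 14: (5.738,-78.59) -> (18.528,-84.285) [heading=336, draw]
  LT 150: heading 336 -> 126
  BK 17: (18.528,-84.285) -> (28.52,-98.038) [heading=126, draw]
  -- iteration 5/6 --
  RT 126: heading 126 -> 0
  FD 14: (28.52,-98.038) -> (42.52,-98.038) [heading=0, draw]
  LT 150: heading 0 -> 150
  BK 17: (42.52,-98.038) -> (57.243,-106.538) [heading=150, draw]
  -- iteration 6/6 --
  RT 126: heading 150 -> 24
  FD 14: (57.243,-106.538) -> (70.032,-100.844) [heading=24, draw]
  LT 150: heading 24 -> 174
  BK 17: (70.032,-100.844) -> (86.939,-102.621) [heading=174, draw]
]
RT 120: heading 174 -> 54
FD 7: (86.939,-102.621) -> (91.054,-96.957) [heading=54, draw]
RT 180: heading 54 -> 234
RT 90: heading 234 -> 144
Final: pos=(91.054,-96.957), heading=144, 14 segment(s) drawn

Segment lengths:
  seg 1: (0,0) -> (3.5,6.062), length = 7
  seg 2: (3.5,6.062) -> (2.037,-7.861), length = 14
  seg 3: (2.037,-7.861) -> (-7.956,-21.614), length = 17
  seg 4: (-7.956,-21.614) -> (-3.63,-34.929), length = 14
  seg 5: (-3.63,-34.929) -> (-7.164,-51.558), length = 17
  seg 6: (-7.164,-51.558) -> (2.204,-61.962), length = 14
  seg 7: (2.204,-61.962) -> (5.738,-78.59), length = 17
  seg 8: (5.738,-78.59) -> (18.528,-84.285), length = 14
  seg 9: (18.528,-84.285) -> (28.52,-98.038), length = 17
  seg 10: (28.52,-98.038) -> (42.52,-98.038), length = 14
  seg 11: (42.52,-98.038) -> (57.243,-106.538), length = 17
  seg 12: (57.243,-106.538) -> (70.032,-100.844), length = 14
  seg 13: (70.032,-100.844) -> (86.939,-102.621), length = 17
  seg 14: (86.939,-102.621) -> (91.054,-96.957), length = 7
Total = 200

Answer: 200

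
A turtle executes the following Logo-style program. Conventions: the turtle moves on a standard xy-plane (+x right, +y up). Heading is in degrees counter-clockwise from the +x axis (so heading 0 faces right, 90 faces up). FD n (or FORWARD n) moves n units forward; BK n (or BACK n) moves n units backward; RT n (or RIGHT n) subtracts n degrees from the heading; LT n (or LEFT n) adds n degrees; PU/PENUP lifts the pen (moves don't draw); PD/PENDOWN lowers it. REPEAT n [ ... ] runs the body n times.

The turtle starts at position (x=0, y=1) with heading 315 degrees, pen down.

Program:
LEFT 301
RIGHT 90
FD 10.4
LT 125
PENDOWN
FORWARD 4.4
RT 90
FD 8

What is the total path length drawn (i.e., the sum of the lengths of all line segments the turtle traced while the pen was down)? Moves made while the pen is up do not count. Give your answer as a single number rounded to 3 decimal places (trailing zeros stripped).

Executing turtle program step by step:
Start: pos=(0,1), heading=315, pen down
LT 301: heading 315 -> 256
RT 90: heading 256 -> 166
FD 10.4: (0,1) -> (-10.091,3.516) [heading=166, draw]
LT 125: heading 166 -> 291
PD: pen down
FD 4.4: (-10.091,3.516) -> (-8.514,-0.592) [heading=291, draw]
RT 90: heading 291 -> 201
FD 8: (-8.514,-0.592) -> (-15.983,-3.459) [heading=201, draw]
Final: pos=(-15.983,-3.459), heading=201, 3 segment(s) drawn

Segment lengths:
  seg 1: (0,1) -> (-10.091,3.516), length = 10.4
  seg 2: (-10.091,3.516) -> (-8.514,-0.592), length = 4.4
  seg 3: (-8.514,-0.592) -> (-15.983,-3.459), length = 8
Total = 22.8

Answer: 22.8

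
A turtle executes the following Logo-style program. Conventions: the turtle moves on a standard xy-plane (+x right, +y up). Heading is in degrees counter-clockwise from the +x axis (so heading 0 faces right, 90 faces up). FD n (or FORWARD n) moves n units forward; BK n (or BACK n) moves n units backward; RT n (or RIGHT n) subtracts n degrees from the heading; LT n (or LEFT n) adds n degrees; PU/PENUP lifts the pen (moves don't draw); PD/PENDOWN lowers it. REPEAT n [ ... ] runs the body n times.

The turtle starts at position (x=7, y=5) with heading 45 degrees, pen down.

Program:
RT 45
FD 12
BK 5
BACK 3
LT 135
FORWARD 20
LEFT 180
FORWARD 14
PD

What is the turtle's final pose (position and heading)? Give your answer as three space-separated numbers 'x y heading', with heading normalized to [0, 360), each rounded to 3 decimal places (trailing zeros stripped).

Answer: 6.757 9.243 315

Derivation:
Executing turtle program step by step:
Start: pos=(7,5), heading=45, pen down
RT 45: heading 45 -> 0
FD 12: (7,5) -> (19,5) [heading=0, draw]
BK 5: (19,5) -> (14,5) [heading=0, draw]
BK 3: (14,5) -> (11,5) [heading=0, draw]
LT 135: heading 0 -> 135
FD 20: (11,5) -> (-3.142,19.142) [heading=135, draw]
LT 180: heading 135 -> 315
FD 14: (-3.142,19.142) -> (6.757,9.243) [heading=315, draw]
PD: pen down
Final: pos=(6.757,9.243), heading=315, 5 segment(s) drawn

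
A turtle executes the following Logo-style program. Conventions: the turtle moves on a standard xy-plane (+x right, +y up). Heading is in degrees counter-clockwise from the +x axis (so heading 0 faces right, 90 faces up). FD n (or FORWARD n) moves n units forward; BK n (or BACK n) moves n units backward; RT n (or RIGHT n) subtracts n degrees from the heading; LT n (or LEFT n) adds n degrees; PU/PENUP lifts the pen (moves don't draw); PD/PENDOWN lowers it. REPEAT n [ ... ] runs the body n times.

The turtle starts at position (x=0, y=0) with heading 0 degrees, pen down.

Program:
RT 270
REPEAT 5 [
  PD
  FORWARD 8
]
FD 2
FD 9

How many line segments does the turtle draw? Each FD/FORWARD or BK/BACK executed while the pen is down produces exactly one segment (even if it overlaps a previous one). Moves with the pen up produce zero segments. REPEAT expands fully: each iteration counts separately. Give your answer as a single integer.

Executing turtle program step by step:
Start: pos=(0,0), heading=0, pen down
RT 270: heading 0 -> 90
REPEAT 5 [
  -- iteration 1/5 --
  PD: pen down
  FD 8: (0,0) -> (0,8) [heading=90, draw]
  -- iteration 2/5 --
  PD: pen down
  FD 8: (0,8) -> (0,16) [heading=90, draw]
  -- iteration 3/5 --
  PD: pen down
  FD 8: (0,16) -> (0,24) [heading=90, draw]
  -- iteration 4/5 --
  PD: pen down
  FD 8: (0,24) -> (0,32) [heading=90, draw]
  -- iteration 5/5 --
  PD: pen down
  FD 8: (0,32) -> (0,40) [heading=90, draw]
]
FD 2: (0,40) -> (0,42) [heading=90, draw]
FD 9: (0,42) -> (0,51) [heading=90, draw]
Final: pos=(0,51), heading=90, 7 segment(s) drawn
Segments drawn: 7

Answer: 7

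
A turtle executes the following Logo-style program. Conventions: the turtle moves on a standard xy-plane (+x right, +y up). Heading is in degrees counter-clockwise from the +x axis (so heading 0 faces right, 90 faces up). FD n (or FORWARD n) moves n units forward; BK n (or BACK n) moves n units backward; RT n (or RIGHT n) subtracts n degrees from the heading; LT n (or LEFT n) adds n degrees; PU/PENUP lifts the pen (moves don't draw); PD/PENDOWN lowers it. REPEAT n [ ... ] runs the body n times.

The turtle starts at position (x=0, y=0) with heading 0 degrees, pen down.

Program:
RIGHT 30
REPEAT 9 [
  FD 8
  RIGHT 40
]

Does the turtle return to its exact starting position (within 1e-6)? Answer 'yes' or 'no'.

Executing turtle program step by step:
Start: pos=(0,0), heading=0, pen down
RT 30: heading 0 -> 330
REPEAT 9 [
  -- iteration 1/9 --
  FD 8: (0,0) -> (6.928,-4) [heading=330, draw]
  RT 40: heading 330 -> 290
  -- iteration 2/9 --
  FD 8: (6.928,-4) -> (9.664,-11.518) [heading=290, draw]
  RT 40: heading 290 -> 250
  -- iteration 3/9 --
  FD 8: (9.664,-11.518) -> (6.928,-19.035) [heading=250, draw]
  RT 40: heading 250 -> 210
  -- iteration 4/9 --
  FD 8: (6.928,-19.035) -> (0,-23.035) [heading=210, draw]
  RT 40: heading 210 -> 170
  -- iteration 5/9 --
  FD 8: (0,-23.035) -> (-7.878,-21.646) [heading=170, draw]
  RT 40: heading 170 -> 130
  -- iteration 6/9 --
  FD 8: (-7.878,-21.646) -> (-13.021,-15.518) [heading=130, draw]
  RT 40: heading 130 -> 90
  -- iteration 7/9 --
  FD 8: (-13.021,-15.518) -> (-13.021,-7.518) [heading=90, draw]
  RT 40: heading 90 -> 50
  -- iteration 8/9 --
  FD 8: (-13.021,-7.518) -> (-7.878,-1.389) [heading=50, draw]
  RT 40: heading 50 -> 10
  -- iteration 9/9 --
  FD 8: (-7.878,-1.389) -> (0,0) [heading=10, draw]
  RT 40: heading 10 -> 330
]
Final: pos=(0,0), heading=330, 9 segment(s) drawn

Start position: (0, 0)
Final position: (0, 0)
Distance = 0; < 1e-6 -> CLOSED

Answer: yes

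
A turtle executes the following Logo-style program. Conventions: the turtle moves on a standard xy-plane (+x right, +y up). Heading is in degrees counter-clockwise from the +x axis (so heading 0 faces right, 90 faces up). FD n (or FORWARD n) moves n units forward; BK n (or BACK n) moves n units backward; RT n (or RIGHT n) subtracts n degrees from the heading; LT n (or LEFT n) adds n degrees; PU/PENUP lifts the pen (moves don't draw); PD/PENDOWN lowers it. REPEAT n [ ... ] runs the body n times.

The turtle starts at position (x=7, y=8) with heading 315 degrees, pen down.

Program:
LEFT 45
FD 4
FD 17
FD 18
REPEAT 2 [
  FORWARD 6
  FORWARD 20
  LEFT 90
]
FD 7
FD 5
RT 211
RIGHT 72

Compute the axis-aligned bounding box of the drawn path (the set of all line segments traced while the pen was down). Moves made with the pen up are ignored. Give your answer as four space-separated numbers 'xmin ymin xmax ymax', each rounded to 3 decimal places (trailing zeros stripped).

Executing turtle program step by step:
Start: pos=(7,8), heading=315, pen down
LT 45: heading 315 -> 0
FD 4: (7,8) -> (11,8) [heading=0, draw]
FD 17: (11,8) -> (28,8) [heading=0, draw]
FD 18: (28,8) -> (46,8) [heading=0, draw]
REPEAT 2 [
  -- iteration 1/2 --
  FD 6: (46,8) -> (52,8) [heading=0, draw]
  FD 20: (52,8) -> (72,8) [heading=0, draw]
  LT 90: heading 0 -> 90
  -- iteration 2/2 --
  FD 6: (72,8) -> (72,14) [heading=90, draw]
  FD 20: (72,14) -> (72,34) [heading=90, draw]
  LT 90: heading 90 -> 180
]
FD 7: (72,34) -> (65,34) [heading=180, draw]
FD 5: (65,34) -> (60,34) [heading=180, draw]
RT 211: heading 180 -> 329
RT 72: heading 329 -> 257
Final: pos=(60,34), heading=257, 9 segment(s) drawn

Segment endpoints: x in {7, 11, 28, 46, 52, 60, 65, 72}, y in {8, 8, 8, 8, 8, 8, 14, 34}
xmin=7, ymin=8, xmax=72, ymax=34

Answer: 7 8 72 34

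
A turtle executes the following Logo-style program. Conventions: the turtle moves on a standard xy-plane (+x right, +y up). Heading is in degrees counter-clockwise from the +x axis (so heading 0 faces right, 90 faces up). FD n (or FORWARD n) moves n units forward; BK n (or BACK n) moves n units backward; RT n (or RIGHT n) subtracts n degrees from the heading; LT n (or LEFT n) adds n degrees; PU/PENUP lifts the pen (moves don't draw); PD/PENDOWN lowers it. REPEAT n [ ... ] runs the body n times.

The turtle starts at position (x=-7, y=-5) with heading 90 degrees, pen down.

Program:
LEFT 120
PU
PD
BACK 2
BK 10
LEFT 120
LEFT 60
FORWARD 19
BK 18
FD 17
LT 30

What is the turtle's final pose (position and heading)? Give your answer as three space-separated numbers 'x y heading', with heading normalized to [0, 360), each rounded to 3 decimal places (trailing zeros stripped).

Answer: 18.981 10 60

Derivation:
Executing turtle program step by step:
Start: pos=(-7,-5), heading=90, pen down
LT 120: heading 90 -> 210
PU: pen up
PD: pen down
BK 2: (-7,-5) -> (-5.268,-4) [heading=210, draw]
BK 10: (-5.268,-4) -> (3.392,1) [heading=210, draw]
LT 120: heading 210 -> 330
LT 60: heading 330 -> 30
FD 19: (3.392,1) -> (19.847,10.5) [heading=30, draw]
BK 18: (19.847,10.5) -> (4.258,1.5) [heading=30, draw]
FD 17: (4.258,1.5) -> (18.981,10) [heading=30, draw]
LT 30: heading 30 -> 60
Final: pos=(18.981,10), heading=60, 5 segment(s) drawn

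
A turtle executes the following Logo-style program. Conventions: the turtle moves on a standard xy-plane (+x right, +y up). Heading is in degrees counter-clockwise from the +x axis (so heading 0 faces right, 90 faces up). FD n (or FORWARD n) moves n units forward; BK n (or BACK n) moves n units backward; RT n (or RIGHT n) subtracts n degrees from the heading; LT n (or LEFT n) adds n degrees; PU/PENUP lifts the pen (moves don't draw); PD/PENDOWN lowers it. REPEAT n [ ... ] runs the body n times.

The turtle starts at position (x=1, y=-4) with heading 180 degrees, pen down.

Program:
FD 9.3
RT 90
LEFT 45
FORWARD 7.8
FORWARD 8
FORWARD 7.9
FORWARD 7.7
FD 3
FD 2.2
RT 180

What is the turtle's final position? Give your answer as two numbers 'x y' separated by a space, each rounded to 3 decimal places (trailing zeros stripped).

Executing turtle program step by step:
Start: pos=(1,-4), heading=180, pen down
FD 9.3: (1,-4) -> (-8.3,-4) [heading=180, draw]
RT 90: heading 180 -> 90
LT 45: heading 90 -> 135
FD 7.8: (-8.3,-4) -> (-13.815,1.515) [heading=135, draw]
FD 8: (-13.815,1.515) -> (-19.472,7.172) [heading=135, draw]
FD 7.9: (-19.472,7.172) -> (-25.058,12.758) [heading=135, draw]
FD 7.7: (-25.058,12.758) -> (-30.503,18.203) [heading=135, draw]
FD 3: (-30.503,18.203) -> (-32.624,20.324) [heading=135, draw]
FD 2.2: (-32.624,20.324) -> (-34.18,21.88) [heading=135, draw]
RT 180: heading 135 -> 315
Final: pos=(-34.18,21.88), heading=315, 7 segment(s) drawn

Answer: -34.18 21.88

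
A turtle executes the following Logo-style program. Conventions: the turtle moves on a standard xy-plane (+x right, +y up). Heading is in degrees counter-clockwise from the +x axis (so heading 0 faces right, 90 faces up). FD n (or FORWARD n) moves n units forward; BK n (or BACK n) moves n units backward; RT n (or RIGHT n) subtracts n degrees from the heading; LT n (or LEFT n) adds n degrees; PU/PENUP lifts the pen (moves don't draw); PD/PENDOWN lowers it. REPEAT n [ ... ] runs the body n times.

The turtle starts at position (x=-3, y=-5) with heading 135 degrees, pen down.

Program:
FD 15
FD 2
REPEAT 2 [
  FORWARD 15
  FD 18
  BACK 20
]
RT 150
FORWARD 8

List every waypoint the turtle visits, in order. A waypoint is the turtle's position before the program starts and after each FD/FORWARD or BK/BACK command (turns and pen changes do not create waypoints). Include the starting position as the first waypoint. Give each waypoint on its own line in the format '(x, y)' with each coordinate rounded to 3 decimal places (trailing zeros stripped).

Answer: (-3, -5)
(-13.607, 5.607)
(-15.021, 7.021)
(-25.627, 17.627)
(-38.355, 30.355)
(-24.213, 16.213)
(-34.82, 26.82)
(-47.548, 39.548)
(-33.406, 25.406)
(-25.678, 23.335)

Derivation:
Executing turtle program step by step:
Start: pos=(-3,-5), heading=135, pen down
FD 15: (-3,-5) -> (-13.607,5.607) [heading=135, draw]
FD 2: (-13.607,5.607) -> (-15.021,7.021) [heading=135, draw]
REPEAT 2 [
  -- iteration 1/2 --
  FD 15: (-15.021,7.021) -> (-25.627,17.627) [heading=135, draw]
  FD 18: (-25.627,17.627) -> (-38.355,30.355) [heading=135, draw]
  BK 20: (-38.355,30.355) -> (-24.213,16.213) [heading=135, draw]
  -- iteration 2/2 --
  FD 15: (-24.213,16.213) -> (-34.82,26.82) [heading=135, draw]
  FD 18: (-34.82,26.82) -> (-47.548,39.548) [heading=135, draw]
  BK 20: (-47.548,39.548) -> (-33.406,25.406) [heading=135, draw]
]
RT 150: heading 135 -> 345
FD 8: (-33.406,25.406) -> (-25.678,23.335) [heading=345, draw]
Final: pos=(-25.678,23.335), heading=345, 9 segment(s) drawn
Waypoints (10 total):
(-3, -5)
(-13.607, 5.607)
(-15.021, 7.021)
(-25.627, 17.627)
(-38.355, 30.355)
(-24.213, 16.213)
(-34.82, 26.82)
(-47.548, 39.548)
(-33.406, 25.406)
(-25.678, 23.335)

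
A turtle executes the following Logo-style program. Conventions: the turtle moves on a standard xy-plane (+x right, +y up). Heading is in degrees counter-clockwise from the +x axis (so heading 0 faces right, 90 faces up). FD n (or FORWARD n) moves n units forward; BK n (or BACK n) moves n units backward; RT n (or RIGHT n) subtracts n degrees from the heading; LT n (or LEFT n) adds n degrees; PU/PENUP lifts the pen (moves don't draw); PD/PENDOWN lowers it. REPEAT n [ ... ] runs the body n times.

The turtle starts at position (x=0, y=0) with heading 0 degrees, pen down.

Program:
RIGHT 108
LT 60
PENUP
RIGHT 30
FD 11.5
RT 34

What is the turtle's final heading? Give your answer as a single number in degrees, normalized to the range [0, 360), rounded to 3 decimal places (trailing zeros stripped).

Answer: 248

Derivation:
Executing turtle program step by step:
Start: pos=(0,0), heading=0, pen down
RT 108: heading 0 -> 252
LT 60: heading 252 -> 312
PU: pen up
RT 30: heading 312 -> 282
FD 11.5: (0,0) -> (2.391,-11.249) [heading=282, move]
RT 34: heading 282 -> 248
Final: pos=(2.391,-11.249), heading=248, 0 segment(s) drawn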